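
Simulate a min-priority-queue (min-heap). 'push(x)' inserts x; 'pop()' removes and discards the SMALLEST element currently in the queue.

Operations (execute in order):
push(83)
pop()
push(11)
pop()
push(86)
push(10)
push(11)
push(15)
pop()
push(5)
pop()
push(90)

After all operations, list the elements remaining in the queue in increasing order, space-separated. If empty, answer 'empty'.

push(83): heap contents = [83]
pop() → 83: heap contents = []
push(11): heap contents = [11]
pop() → 11: heap contents = []
push(86): heap contents = [86]
push(10): heap contents = [10, 86]
push(11): heap contents = [10, 11, 86]
push(15): heap contents = [10, 11, 15, 86]
pop() → 10: heap contents = [11, 15, 86]
push(5): heap contents = [5, 11, 15, 86]
pop() → 5: heap contents = [11, 15, 86]
push(90): heap contents = [11, 15, 86, 90]

Answer: 11 15 86 90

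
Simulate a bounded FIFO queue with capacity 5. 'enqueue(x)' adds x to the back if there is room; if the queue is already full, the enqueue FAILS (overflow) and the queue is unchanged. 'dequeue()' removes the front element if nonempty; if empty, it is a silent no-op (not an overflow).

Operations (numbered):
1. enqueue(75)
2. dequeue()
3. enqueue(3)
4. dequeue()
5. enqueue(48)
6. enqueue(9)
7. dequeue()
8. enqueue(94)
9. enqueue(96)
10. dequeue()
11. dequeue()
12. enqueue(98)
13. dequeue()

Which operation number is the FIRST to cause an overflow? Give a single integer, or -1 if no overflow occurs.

1. enqueue(75): size=1
2. dequeue(): size=0
3. enqueue(3): size=1
4. dequeue(): size=0
5. enqueue(48): size=1
6. enqueue(9): size=2
7. dequeue(): size=1
8. enqueue(94): size=2
9. enqueue(96): size=3
10. dequeue(): size=2
11. dequeue(): size=1
12. enqueue(98): size=2
13. dequeue(): size=1

Answer: -1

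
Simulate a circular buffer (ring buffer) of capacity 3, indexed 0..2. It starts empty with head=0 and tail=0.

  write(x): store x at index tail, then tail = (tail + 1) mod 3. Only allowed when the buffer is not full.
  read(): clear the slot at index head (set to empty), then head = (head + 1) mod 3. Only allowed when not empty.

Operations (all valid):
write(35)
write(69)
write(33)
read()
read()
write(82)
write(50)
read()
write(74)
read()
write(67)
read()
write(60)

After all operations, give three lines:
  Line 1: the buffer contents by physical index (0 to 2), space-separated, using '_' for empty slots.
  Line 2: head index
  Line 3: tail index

write(35): buf=[35 _ _], head=0, tail=1, size=1
write(69): buf=[35 69 _], head=0, tail=2, size=2
write(33): buf=[35 69 33], head=0, tail=0, size=3
read(): buf=[_ 69 33], head=1, tail=0, size=2
read(): buf=[_ _ 33], head=2, tail=0, size=1
write(82): buf=[82 _ 33], head=2, tail=1, size=2
write(50): buf=[82 50 33], head=2, tail=2, size=3
read(): buf=[82 50 _], head=0, tail=2, size=2
write(74): buf=[82 50 74], head=0, tail=0, size=3
read(): buf=[_ 50 74], head=1, tail=0, size=2
write(67): buf=[67 50 74], head=1, tail=1, size=3
read(): buf=[67 _ 74], head=2, tail=1, size=2
write(60): buf=[67 60 74], head=2, tail=2, size=3

Answer: 67 60 74
2
2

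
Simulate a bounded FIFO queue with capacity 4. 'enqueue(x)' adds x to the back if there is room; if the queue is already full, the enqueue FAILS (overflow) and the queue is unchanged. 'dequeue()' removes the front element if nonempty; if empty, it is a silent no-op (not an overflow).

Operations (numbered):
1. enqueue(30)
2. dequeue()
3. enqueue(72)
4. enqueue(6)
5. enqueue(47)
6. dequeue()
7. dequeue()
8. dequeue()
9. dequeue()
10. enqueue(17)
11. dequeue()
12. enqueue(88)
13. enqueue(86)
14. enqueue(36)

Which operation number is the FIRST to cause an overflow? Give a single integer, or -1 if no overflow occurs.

1. enqueue(30): size=1
2. dequeue(): size=0
3. enqueue(72): size=1
4. enqueue(6): size=2
5. enqueue(47): size=3
6. dequeue(): size=2
7. dequeue(): size=1
8. dequeue(): size=0
9. dequeue(): empty, no-op, size=0
10. enqueue(17): size=1
11. dequeue(): size=0
12. enqueue(88): size=1
13. enqueue(86): size=2
14. enqueue(36): size=3

Answer: -1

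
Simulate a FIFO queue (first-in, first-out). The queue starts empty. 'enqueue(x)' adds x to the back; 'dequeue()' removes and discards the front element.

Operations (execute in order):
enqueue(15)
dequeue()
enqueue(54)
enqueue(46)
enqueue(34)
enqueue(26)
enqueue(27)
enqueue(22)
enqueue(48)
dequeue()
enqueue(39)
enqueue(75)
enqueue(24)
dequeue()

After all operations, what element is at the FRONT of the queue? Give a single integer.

Answer: 34

Derivation:
enqueue(15): queue = [15]
dequeue(): queue = []
enqueue(54): queue = [54]
enqueue(46): queue = [54, 46]
enqueue(34): queue = [54, 46, 34]
enqueue(26): queue = [54, 46, 34, 26]
enqueue(27): queue = [54, 46, 34, 26, 27]
enqueue(22): queue = [54, 46, 34, 26, 27, 22]
enqueue(48): queue = [54, 46, 34, 26, 27, 22, 48]
dequeue(): queue = [46, 34, 26, 27, 22, 48]
enqueue(39): queue = [46, 34, 26, 27, 22, 48, 39]
enqueue(75): queue = [46, 34, 26, 27, 22, 48, 39, 75]
enqueue(24): queue = [46, 34, 26, 27, 22, 48, 39, 75, 24]
dequeue(): queue = [34, 26, 27, 22, 48, 39, 75, 24]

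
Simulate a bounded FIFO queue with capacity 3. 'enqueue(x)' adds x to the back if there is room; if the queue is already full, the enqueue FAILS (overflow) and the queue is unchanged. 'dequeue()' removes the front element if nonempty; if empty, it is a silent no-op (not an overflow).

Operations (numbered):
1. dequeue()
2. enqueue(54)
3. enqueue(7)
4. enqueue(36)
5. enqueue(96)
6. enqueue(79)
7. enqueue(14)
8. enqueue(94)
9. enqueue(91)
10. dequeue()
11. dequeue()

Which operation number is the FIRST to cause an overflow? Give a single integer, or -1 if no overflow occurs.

Answer: 5

Derivation:
1. dequeue(): empty, no-op, size=0
2. enqueue(54): size=1
3. enqueue(7): size=2
4. enqueue(36): size=3
5. enqueue(96): size=3=cap → OVERFLOW (fail)
6. enqueue(79): size=3=cap → OVERFLOW (fail)
7. enqueue(14): size=3=cap → OVERFLOW (fail)
8. enqueue(94): size=3=cap → OVERFLOW (fail)
9. enqueue(91): size=3=cap → OVERFLOW (fail)
10. dequeue(): size=2
11. dequeue(): size=1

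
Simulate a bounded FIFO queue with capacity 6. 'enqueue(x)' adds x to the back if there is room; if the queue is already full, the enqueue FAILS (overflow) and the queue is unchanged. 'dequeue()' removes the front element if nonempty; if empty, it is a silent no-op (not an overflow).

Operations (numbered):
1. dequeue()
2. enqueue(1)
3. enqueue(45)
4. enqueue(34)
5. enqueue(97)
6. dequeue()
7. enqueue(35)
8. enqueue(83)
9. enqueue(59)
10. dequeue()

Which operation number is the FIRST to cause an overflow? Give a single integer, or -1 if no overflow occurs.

1. dequeue(): empty, no-op, size=0
2. enqueue(1): size=1
3. enqueue(45): size=2
4. enqueue(34): size=3
5. enqueue(97): size=4
6. dequeue(): size=3
7. enqueue(35): size=4
8. enqueue(83): size=5
9. enqueue(59): size=6
10. dequeue(): size=5

Answer: -1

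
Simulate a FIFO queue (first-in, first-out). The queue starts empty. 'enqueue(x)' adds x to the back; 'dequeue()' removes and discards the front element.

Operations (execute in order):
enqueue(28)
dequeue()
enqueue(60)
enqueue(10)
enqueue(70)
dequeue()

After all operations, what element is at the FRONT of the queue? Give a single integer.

Answer: 10

Derivation:
enqueue(28): queue = [28]
dequeue(): queue = []
enqueue(60): queue = [60]
enqueue(10): queue = [60, 10]
enqueue(70): queue = [60, 10, 70]
dequeue(): queue = [10, 70]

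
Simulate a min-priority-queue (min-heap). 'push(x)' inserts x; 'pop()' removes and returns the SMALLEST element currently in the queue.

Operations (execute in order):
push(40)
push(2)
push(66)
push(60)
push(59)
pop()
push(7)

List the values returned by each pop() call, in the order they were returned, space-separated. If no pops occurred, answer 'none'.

push(40): heap contents = [40]
push(2): heap contents = [2, 40]
push(66): heap contents = [2, 40, 66]
push(60): heap contents = [2, 40, 60, 66]
push(59): heap contents = [2, 40, 59, 60, 66]
pop() → 2: heap contents = [40, 59, 60, 66]
push(7): heap contents = [7, 40, 59, 60, 66]

Answer: 2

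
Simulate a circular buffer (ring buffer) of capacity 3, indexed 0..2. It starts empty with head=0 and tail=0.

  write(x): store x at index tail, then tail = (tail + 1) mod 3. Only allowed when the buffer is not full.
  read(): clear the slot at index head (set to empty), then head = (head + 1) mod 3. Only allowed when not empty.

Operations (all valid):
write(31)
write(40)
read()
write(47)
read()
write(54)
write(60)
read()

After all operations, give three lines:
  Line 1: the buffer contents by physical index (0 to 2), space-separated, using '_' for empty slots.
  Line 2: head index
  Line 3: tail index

write(31): buf=[31 _ _], head=0, tail=1, size=1
write(40): buf=[31 40 _], head=0, tail=2, size=2
read(): buf=[_ 40 _], head=1, tail=2, size=1
write(47): buf=[_ 40 47], head=1, tail=0, size=2
read(): buf=[_ _ 47], head=2, tail=0, size=1
write(54): buf=[54 _ 47], head=2, tail=1, size=2
write(60): buf=[54 60 47], head=2, tail=2, size=3
read(): buf=[54 60 _], head=0, tail=2, size=2

Answer: 54 60 _
0
2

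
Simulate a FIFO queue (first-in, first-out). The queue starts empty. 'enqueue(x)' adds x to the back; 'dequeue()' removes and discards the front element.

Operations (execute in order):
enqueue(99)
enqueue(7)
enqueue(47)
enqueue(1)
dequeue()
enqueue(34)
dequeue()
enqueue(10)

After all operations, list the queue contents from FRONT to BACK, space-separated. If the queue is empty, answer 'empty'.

enqueue(99): [99]
enqueue(7): [99, 7]
enqueue(47): [99, 7, 47]
enqueue(1): [99, 7, 47, 1]
dequeue(): [7, 47, 1]
enqueue(34): [7, 47, 1, 34]
dequeue(): [47, 1, 34]
enqueue(10): [47, 1, 34, 10]

Answer: 47 1 34 10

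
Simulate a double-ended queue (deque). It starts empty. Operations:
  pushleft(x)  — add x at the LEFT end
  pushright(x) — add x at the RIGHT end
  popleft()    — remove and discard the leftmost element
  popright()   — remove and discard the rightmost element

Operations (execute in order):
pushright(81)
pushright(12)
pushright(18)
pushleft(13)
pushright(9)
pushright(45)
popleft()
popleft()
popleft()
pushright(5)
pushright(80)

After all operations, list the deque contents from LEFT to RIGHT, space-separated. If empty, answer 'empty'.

Answer: 18 9 45 5 80

Derivation:
pushright(81): [81]
pushright(12): [81, 12]
pushright(18): [81, 12, 18]
pushleft(13): [13, 81, 12, 18]
pushright(9): [13, 81, 12, 18, 9]
pushright(45): [13, 81, 12, 18, 9, 45]
popleft(): [81, 12, 18, 9, 45]
popleft(): [12, 18, 9, 45]
popleft(): [18, 9, 45]
pushright(5): [18, 9, 45, 5]
pushright(80): [18, 9, 45, 5, 80]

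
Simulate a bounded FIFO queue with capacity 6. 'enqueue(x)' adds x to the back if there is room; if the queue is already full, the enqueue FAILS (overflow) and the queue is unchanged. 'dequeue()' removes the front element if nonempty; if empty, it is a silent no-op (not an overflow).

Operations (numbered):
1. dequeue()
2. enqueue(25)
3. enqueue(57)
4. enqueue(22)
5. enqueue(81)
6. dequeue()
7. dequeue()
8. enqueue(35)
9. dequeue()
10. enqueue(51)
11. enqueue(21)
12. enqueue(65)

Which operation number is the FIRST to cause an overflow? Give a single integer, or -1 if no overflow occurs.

1. dequeue(): empty, no-op, size=0
2. enqueue(25): size=1
3. enqueue(57): size=2
4. enqueue(22): size=3
5. enqueue(81): size=4
6. dequeue(): size=3
7. dequeue(): size=2
8. enqueue(35): size=3
9. dequeue(): size=2
10. enqueue(51): size=3
11. enqueue(21): size=4
12. enqueue(65): size=5

Answer: -1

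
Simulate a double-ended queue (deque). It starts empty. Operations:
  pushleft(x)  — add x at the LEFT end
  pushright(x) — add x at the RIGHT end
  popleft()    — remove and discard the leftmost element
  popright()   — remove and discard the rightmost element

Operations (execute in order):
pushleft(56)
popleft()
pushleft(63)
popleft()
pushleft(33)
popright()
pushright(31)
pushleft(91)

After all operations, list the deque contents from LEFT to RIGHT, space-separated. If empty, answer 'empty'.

Answer: 91 31

Derivation:
pushleft(56): [56]
popleft(): []
pushleft(63): [63]
popleft(): []
pushleft(33): [33]
popright(): []
pushright(31): [31]
pushleft(91): [91, 31]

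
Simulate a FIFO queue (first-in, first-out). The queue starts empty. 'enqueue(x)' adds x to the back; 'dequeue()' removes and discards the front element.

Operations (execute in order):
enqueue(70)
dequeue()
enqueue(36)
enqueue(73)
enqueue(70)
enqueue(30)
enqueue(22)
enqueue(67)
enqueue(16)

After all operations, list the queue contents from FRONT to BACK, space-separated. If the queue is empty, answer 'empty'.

Answer: 36 73 70 30 22 67 16

Derivation:
enqueue(70): [70]
dequeue(): []
enqueue(36): [36]
enqueue(73): [36, 73]
enqueue(70): [36, 73, 70]
enqueue(30): [36, 73, 70, 30]
enqueue(22): [36, 73, 70, 30, 22]
enqueue(67): [36, 73, 70, 30, 22, 67]
enqueue(16): [36, 73, 70, 30, 22, 67, 16]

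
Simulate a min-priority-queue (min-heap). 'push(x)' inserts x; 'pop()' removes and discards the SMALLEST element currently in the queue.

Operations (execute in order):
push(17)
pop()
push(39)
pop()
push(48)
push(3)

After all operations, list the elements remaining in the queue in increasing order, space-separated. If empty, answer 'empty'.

push(17): heap contents = [17]
pop() → 17: heap contents = []
push(39): heap contents = [39]
pop() → 39: heap contents = []
push(48): heap contents = [48]
push(3): heap contents = [3, 48]

Answer: 3 48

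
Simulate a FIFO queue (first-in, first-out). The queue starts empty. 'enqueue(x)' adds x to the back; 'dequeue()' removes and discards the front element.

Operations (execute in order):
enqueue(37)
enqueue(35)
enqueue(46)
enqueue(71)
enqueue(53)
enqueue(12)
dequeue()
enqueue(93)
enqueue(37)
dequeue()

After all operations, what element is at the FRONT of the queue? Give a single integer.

enqueue(37): queue = [37]
enqueue(35): queue = [37, 35]
enqueue(46): queue = [37, 35, 46]
enqueue(71): queue = [37, 35, 46, 71]
enqueue(53): queue = [37, 35, 46, 71, 53]
enqueue(12): queue = [37, 35, 46, 71, 53, 12]
dequeue(): queue = [35, 46, 71, 53, 12]
enqueue(93): queue = [35, 46, 71, 53, 12, 93]
enqueue(37): queue = [35, 46, 71, 53, 12, 93, 37]
dequeue(): queue = [46, 71, 53, 12, 93, 37]

Answer: 46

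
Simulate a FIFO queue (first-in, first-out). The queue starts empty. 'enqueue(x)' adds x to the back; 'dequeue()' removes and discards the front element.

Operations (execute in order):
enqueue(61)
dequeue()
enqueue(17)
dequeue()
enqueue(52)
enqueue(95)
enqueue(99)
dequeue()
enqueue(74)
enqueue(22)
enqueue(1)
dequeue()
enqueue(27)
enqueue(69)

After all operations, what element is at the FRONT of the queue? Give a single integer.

enqueue(61): queue = [61]
dequeue(): queue = []
enqueue(17): queue = [17]
dequeue(): queue = []
enqueue(52): queue = [52]
enqueue(95): queue = [52, 95]
enqueue(99): queue = [52, 95, 99]
dequeue(): queue = [95, 99]
enqueue(74): queue = [95, 99, 74]
enqueue(22): queue = [95, 99, 74, 22]
enqueue(1): queue = [95, 99, 74, 22, 1]
dequeue(): queue = [99, 74, 22, 1]
enqueue(27): queue = [99, 74, 22, 1, 27]
enqueue(69): queue = [99, 74, 22, 1, 27, 69]

Answer: 99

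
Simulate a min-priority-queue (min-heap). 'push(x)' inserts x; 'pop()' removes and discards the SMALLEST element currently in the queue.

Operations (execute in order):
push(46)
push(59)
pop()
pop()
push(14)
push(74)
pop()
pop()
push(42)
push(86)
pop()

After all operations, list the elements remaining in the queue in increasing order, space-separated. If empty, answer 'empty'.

Answer: 86

Derivation:
push(46): heap contents = [46]
push(59): heap contents = [46, 59]
pop() → 46: heap contents = [59]
pop() → 59: heap contents = []
push(14): heap contents = [14]
push(74): heap contents = [14, 74]
pop() → 14: heap contents = [74]
pop() → 74: heap contents = []
push(42): heap contents = [42]
push(86): heap contents = [42, 86]
pop() → 42: heap contents = [86]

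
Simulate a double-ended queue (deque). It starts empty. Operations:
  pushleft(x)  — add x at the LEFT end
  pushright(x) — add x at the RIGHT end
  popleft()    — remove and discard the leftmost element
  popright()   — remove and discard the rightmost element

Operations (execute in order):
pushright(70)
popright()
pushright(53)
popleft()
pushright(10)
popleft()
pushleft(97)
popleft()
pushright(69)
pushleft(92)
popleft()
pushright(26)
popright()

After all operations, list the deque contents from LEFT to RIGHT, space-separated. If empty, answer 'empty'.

Answer: 69

Derivation:
pushright(70): [70]
popright(): []
pushright(53): [53]
popleft(): []
pushright(10): [10]
popleft(): []
pushleft(97): [97]
popleft(): []
pushright(69): [69]
pushleft(92): [92, 69]
popleft(): [69]
pushright(26): [69, 26]
popright(): [69]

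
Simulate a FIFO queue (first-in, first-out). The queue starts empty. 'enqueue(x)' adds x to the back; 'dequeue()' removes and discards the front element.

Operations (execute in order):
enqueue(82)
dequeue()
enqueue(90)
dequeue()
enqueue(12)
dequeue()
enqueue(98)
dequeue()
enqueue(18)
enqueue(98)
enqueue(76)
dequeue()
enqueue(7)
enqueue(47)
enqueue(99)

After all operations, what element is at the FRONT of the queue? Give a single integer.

Answer: 98

Derivation:
enqueue(82): queue = [82]
dequeue(): queue = []
enqueue(90): queue = [90]
dequeue(): queue = []
enqueue(12): queue = [12]
dequeue(): queue = []
enqueue(98): queue = [98]
dequeue(): queue = []
enqueue(18): queue = [18]
enqueue(98): queue = [18, 98]
enqueue(76): queue = [18, 98, 76]
dequeue(): queue = [98, 76]
enqueue(7): queue = [98, 76, 7]
enqueue(47): queue = [98, 76, 7, 47]
enqueue(99): queue = [98, 76, 7, 47, 99]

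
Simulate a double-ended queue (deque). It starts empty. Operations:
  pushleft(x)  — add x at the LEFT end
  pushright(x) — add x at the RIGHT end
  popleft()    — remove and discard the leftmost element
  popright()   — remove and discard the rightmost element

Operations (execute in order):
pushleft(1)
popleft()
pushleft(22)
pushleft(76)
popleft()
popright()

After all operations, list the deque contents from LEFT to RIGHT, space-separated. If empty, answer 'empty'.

pushleft(1): [1]
popleft(): []
pushleft(22): [22]
pushleft(76): [76, 22]
popleft(): [22]
popright(): []

Answer: empty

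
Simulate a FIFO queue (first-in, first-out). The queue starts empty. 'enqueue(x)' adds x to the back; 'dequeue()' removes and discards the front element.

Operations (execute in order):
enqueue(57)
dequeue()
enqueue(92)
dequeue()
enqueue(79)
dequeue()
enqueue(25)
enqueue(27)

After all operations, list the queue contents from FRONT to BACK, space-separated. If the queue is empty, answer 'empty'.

enqueue(57): [57]
dequeue(): []
enqueue(92): [92]
dequeue(): []
enqueue(79): [79]
dequeue(): []
enqueue(25): [25]
enqueue(27): [25, 27]

Answer: 25 27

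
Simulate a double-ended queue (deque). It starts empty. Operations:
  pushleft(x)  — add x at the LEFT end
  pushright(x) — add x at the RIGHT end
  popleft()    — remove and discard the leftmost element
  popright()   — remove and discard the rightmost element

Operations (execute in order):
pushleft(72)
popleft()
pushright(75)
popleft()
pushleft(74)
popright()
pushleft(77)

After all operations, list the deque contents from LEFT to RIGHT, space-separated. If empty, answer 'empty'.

pushleft(72): [72]
popleft(): []
pushright(75): [75]
popleft(): []
pushleft(74): [74]
popright(): []
pushleft(77): [77]

Answer: 77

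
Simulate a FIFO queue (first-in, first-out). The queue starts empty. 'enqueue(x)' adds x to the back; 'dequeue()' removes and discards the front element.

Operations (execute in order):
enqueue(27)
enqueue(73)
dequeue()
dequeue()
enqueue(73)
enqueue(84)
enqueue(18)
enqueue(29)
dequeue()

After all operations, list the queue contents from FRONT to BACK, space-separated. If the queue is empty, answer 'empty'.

enqueue(27): [27]
enqueue(73): [27, 73]
dequeue(): [73]
dequeue(): []
enqueue(73): [73]
enqueue(84): [73, 84]
enqueue(18): [73, 84, 18]
enqueue(29): [73, 84, 18, 29]
dequeue(): [84, 18, 29]

Answer: 84 18 29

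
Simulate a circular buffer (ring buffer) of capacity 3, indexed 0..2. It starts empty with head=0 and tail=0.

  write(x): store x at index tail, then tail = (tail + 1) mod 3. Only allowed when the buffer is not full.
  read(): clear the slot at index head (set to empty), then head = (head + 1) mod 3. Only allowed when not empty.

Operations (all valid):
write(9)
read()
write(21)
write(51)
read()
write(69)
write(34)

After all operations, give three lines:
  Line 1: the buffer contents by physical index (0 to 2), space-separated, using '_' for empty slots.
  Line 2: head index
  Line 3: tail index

Answer: 69 34 51
2
2

Derivation:
write(9): buf=[9 _ _], head=0, tail=1, size=1
read(): buf=[_ _ _], head=1, tail=1, size=0
write(21): buf=[_ 21 _], head=1, tail=2, size=1
write(51): buf=[_ 21 51], head=1, tail=0, size=2
read(): buf=[_ _ 51], head=2, tail=0, size=1
write(69): buf=[69 _ 51], head=2, tail=1, size=2
write(34): buf=[69 34 51], head=2, tail=2, size=3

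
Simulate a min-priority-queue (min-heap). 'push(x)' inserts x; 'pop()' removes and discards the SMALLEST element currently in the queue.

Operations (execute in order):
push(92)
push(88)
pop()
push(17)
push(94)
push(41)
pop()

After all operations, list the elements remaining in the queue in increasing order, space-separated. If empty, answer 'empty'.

push(92): heap contents = [92]
push(88): heap contents = [88, 92]
pop() → 88: heap contents = [92]
push(17): heap contents = [17, 92]
push(94): heap contents = [17, 92, 94]
push(41): heap contents = [17, 41, 92, 94]
pop() → 17: heap contents = [41, 92, 94]

Answer: 41 92 94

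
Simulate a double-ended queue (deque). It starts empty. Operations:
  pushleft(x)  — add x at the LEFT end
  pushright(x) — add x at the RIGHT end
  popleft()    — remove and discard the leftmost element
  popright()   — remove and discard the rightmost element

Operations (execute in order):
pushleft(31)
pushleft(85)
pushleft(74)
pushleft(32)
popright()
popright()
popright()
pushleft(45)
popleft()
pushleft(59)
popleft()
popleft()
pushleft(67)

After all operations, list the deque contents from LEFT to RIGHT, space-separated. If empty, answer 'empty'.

pushleft(31): [31]
pushleft(85): [85, 31]
pushleft(74): [74, 85, 31]
pushleft(32): [32, 74, 85, 31]
popright(): [32, 74, 85]
popright(): [32, 74]
popright(): [32]
pushleft(45): [45, 32]
popleft(): [32]
pushleft(59): [59, 32]
popleft(): [32]
popleft(): []
pushleft(67): [67]

Answer: 67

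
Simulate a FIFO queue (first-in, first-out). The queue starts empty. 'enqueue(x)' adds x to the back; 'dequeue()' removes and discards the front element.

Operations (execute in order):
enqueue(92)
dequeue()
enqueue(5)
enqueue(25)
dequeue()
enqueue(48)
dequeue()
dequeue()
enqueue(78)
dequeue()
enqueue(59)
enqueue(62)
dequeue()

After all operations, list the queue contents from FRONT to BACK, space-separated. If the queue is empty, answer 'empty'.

enqueue(92): [92]
dequeue(): []
enqueue(5): [5]
enqueue(25): [5, 25]
dequeue(): [25]
enqueue(48): [25, 48]
dequeue(): [48]
dequeue(): []
enqueue(78): [78]
dequeue(): []
enqueue(59): [59]
enqueue(62): [59, 62]
dequeue(): [62]

Answer: 62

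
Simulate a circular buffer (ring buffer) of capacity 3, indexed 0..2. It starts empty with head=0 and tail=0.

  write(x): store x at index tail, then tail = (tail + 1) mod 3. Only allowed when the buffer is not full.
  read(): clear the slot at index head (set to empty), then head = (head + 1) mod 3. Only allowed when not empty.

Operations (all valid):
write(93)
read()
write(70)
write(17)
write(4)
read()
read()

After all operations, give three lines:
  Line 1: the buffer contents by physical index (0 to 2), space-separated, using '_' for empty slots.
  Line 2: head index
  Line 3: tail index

write(93): buf=[93 _ _], head=0, tail=1, size=1
read(): buf=[_ _ _], head=1, tail=1, size=0
write(70): buf=[_ 70 _], head=1, tail=2, size=1
write(17): buf=[_ 70 17], head=1, tail=0, size=2
write(4): buf=[4 70 17], head=1, tail=1, size=3
read(): buf=[4 _ 17], head=2, tail=1, size=2
read(): buf=[4 _ _], head=0, tail=1, size=1

Answer: 4 _ _
0
1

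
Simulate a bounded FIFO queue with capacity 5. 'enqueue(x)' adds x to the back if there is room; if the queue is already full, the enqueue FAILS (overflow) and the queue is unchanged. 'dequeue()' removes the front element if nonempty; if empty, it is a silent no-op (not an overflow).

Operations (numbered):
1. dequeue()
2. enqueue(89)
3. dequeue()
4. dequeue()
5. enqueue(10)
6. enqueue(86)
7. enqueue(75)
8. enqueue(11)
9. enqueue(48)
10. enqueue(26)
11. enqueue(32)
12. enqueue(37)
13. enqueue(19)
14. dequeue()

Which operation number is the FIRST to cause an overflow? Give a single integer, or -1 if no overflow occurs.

1. dequeue(): empty, no-op, size=0
2. enqueue(89): size=1
3. dequeue(): size=0
4. dequeue(): empty, no-op, size=0
5. enqueue(10): size=1
6. enqueue(86): size=2
7. enqueue(75): size=3
8. enqueue(11): size=4
9. enqueue(48): size=5
10. enqueue(26): size=5=cap → OVERFLOW (fail)
11. enqueue(32): size=5=cap → OVERFLOW (fail)
12. enqueue(37): size=5=cap → OVERFLOW (fail)
13. enqueue(19): size=5=cap → OVERFLOW (fail)
14. dequeue(): size=4

Answer: 10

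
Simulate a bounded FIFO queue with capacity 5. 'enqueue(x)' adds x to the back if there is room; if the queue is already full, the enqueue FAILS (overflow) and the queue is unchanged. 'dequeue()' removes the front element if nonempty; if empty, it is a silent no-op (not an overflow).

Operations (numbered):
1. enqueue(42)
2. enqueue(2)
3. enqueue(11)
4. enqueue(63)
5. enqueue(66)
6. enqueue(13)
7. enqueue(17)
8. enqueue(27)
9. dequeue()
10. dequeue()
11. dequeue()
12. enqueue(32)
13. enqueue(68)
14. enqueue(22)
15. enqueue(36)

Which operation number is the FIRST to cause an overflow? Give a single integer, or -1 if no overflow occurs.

Answer: 6

Derivation:
1. enqueue(42): size=1
2. enqueue(2): size=2
3. enqueue(11): size=3
4. enqueue(63): size=4
5. enqueue(66): size=5
6. enqueue(13): size=5=cap → OVERFLOW (fail)
7. enqueue(17): size=5=cap → OVERFLOW (fail)
8. enqueue(27): size=5=cap → OVERFLOW (fail)
9. dequeue(): size=4
10. dequeue(): size=3
11. dequeue(): size=2
12. enqueue(32): size=3
13. enqueue(68): size=4
14. enqueue(22): size=5
15. enqueue(36): size=5=cap → OVERFLOW (fail)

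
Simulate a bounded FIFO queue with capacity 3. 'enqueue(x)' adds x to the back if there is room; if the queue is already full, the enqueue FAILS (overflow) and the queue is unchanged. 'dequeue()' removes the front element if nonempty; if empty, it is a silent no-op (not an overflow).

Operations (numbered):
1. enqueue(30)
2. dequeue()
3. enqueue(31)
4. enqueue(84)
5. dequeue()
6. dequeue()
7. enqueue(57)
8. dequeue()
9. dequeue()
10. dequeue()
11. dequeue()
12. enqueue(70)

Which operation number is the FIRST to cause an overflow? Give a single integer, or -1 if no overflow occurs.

1. enqueue(30): size=1
2. dequeue(): size=0
3. enqueue(31): size=1
4. enqueue(84): size=2
5. dequeue(): size=1
6. dequeue(): size=0
7. enqueue(57): size=1
8. dequeue(): size=0
9. dequeue(): empty, no-op, size=0
10. dequeue(): empty, no-op, size=0
11. dequeue(): empty, no-op, size=0
12. enqueue(70): size=1

Answer: -1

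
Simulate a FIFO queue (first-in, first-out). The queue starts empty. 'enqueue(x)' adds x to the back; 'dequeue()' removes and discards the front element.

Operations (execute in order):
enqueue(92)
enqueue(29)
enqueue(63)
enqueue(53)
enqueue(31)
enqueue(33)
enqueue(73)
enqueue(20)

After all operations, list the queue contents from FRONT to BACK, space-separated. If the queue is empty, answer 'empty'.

enqueue(92): [92]
enqueue(29): [92, 29]
enqueue(63): [92, 29, 63]
enqueue(53): [92, 29, 63, 53]
enqueue(31): [92, 29, 63, 53, 31]
enqueue(33): [92, 29, 63, 53, 31, 33]
enqueue(73): [92, 29, 63, 53, 31, 33, 73]
enqueue(20): [92, 29, 63, 53, 31, 33, 73, 20]

Answer: 92 29 63 53 31 33 73 20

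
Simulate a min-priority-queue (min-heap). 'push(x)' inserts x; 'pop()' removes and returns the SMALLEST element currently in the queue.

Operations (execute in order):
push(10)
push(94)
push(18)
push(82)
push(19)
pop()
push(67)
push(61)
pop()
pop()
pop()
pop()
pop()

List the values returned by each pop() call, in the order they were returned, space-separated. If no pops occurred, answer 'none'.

push(10): heap contents = [10]
push(94): heap contents = [10, 94]
push(18): heap contents = [10, 18, 94]
push(82): heap contents = [10, 18, 82, 94]
push(19): heap contents = [10, 18, 19, 82, 94]
pop() → 10: heap contents = [18, 19, 82, 94]
push(67): heap contents = [18, 19, 67, 82, 94]
push(61): heap contents = [18, 19, 61, 67, 82, 94]
pop() → 18: heap contents = [19, 61, 67, 82, 94]
pop() → 19: heap contents = [61, 67, 82, 94]
pop() → 61: heap contents = [67, 82, 94]
pop() → 67: heap contents = [82, 94]
pop() → 82: heap contents = [94]

Answer: 10 18 19 61 67 82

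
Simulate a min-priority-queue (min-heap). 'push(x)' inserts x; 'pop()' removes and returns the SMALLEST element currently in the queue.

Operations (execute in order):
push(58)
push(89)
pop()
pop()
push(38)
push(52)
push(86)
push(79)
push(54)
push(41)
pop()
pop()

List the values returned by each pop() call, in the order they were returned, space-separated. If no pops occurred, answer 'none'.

push(58): heap contents = [58]
push(89): heap contents = [58, 89]
pop() → 58: heap contents = [89]
pop() → 89: heap contents = []
push(38): heap contents = [38]
push(52): heap contents = [38, 52]
push(86): heap contents = [38, 52, 86]
push(79): heap contents = [38, 52, 79, 86]
push(54): heap contents = [38, 52, 54, 79, 86]
push(41): heap contents = [38, 41, 52, 54, 79, 86]
pop() → 38: heap contents = [41, 52, 54, 79, 86]
pop() → 41: heap contents = [52, 54, 79, 86]

Answer: 58 89 38 41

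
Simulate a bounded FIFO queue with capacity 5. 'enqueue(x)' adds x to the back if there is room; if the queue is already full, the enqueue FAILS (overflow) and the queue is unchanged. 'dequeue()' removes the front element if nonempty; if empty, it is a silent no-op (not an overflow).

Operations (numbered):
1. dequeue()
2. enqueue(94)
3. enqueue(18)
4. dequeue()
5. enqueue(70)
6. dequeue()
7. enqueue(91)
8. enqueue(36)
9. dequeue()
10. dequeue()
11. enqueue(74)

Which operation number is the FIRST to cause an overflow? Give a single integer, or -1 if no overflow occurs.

1. dequeue(): empty, no-op, size=0
2. enqueue(94): size=1
3. enqueue(18): size=2
4. dequeue(): size=1
5. enqueue(70): size=2
6. dequeue(): size=1
7. enqueue(91): size=2
8. enqueue(36): size=3
9. dequeue(): size=2
10. dequeue(): size=1
11. enqueue(74): size=2

Answer: -1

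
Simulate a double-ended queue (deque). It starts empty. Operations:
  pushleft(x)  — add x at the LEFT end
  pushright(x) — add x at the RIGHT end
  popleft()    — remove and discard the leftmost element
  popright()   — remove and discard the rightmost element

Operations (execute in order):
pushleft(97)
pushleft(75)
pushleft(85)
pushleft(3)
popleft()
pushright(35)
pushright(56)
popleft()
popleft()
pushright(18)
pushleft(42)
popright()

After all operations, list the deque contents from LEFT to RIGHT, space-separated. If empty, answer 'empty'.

pushleft(97): [97]
pushleft(75): [75, 97]
pushleft(85): [85, 75, 97]
pushleft(3): [3, 85, 75, 97]
popleft(): [85, 75, 97]
pushright(35): [85, 75, 97, 35]
pushright(56): [85, 75, 97, 35, 56]
popleft(): [75, 97, 35, 56]
popleft(): [97, 35, 56]
pushright(18): [97, 35, 56, 18]
pushleft(42): [42, 97, 35, 56, 18]
popright(): [42, 97, 35, 56]

Answer: 42 97 35 56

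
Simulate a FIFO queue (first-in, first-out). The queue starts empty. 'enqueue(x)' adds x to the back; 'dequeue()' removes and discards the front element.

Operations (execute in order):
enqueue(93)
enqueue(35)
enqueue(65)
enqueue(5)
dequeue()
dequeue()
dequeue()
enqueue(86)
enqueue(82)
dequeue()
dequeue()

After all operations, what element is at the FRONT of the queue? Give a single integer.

Answer: 82

Derivation:
enqueue(93): queue = [93]
enqueue(35): queue = [93, 35]
enqueue(65): queue = [93, 35, 65]
enqueue(5): queue = [93, 35, 65, 5]
dequeue(): queue = [35, 65, 5]
dequeue(): queue = [65, 5]
dequeue(): queue = [5]
enqueue(86): queue = [5, 86]
enqueue(82): queue = [5, 86, 82]
dequeue(): queue = [86, 82]
dequeue(): queue = [82]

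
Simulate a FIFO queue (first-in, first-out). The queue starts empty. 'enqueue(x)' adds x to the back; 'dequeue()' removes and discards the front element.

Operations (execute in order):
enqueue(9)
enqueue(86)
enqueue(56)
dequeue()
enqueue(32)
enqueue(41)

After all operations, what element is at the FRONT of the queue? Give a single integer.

enqueue(9): queue = [9]
enqueue(86): queue = [9, 86]
enqueue(56): queue = [9, 86, 56]
dequeue(): queue = [86, 56]
enqueue(32): queue = [86, 56, 32]
enqueue(41): queue = [86, 56, 32, 41]

Answer: 86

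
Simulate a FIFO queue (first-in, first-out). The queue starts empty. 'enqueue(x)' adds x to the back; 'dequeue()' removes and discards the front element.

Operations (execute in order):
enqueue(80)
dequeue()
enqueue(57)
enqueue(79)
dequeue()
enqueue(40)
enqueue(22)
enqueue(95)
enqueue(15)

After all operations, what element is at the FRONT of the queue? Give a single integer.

Answer: 79

Derivation:
enqueue(80): queue = [80]
dequeue(): queue = []
enqueue(57): queue = [57]
enqueue(79): queue = [57, 79]
dequeue(): queue = [79]
enqueue(40): queue = [79, 40]
enqueue(22): queue = [79, 40, 22]
enqueue(95): queue = [79, 40, 22, 95]
enqueue(15): queue = [79, 40, 22, 95, 15]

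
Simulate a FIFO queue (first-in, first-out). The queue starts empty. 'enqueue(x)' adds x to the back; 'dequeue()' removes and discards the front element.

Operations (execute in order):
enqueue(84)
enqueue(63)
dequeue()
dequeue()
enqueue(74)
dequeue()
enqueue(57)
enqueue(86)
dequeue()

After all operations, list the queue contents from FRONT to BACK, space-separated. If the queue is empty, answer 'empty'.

Answer: 86

Derivation:
enqueue(84): [84]
enqueue(63): [84, 63]
dequeue(): [63]
dequeue(): []
enqueue(74): [74]
dequeue(): []
enqueue(57): [57]
enqueue(86): [57, 86]
dequeue(): [86]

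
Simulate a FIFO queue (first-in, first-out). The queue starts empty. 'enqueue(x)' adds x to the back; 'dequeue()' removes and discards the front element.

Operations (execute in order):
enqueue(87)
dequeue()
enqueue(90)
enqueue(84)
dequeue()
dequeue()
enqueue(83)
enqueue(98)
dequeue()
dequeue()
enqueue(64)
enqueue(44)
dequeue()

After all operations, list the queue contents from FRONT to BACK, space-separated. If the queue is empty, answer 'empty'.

Answer: 44

Derivation:
enqueue(87): [87]
dequeue(): []
enqueue(90): [90]
enqueue(84): [90, 84]
dequeue(): [84]
dequeue(): []
enqueue(83): [83]
enqueue(98): [83, 98]
dequeue(): [98]
dequeue(): []
enqueue(64): [64]
enqueue(44): [64, 44]
dequeue(): [44]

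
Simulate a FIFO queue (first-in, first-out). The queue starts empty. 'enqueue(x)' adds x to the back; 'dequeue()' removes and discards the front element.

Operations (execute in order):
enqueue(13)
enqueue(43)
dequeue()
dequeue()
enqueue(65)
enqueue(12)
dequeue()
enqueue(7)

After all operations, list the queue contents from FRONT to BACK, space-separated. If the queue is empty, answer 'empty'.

enqueue(13): [13]
enqueue(43): [13, 43]
dequeue(): [43]
dequeue(): []
enqueue(65): [65]
enqueue(12): [65, 12]
dequeue(): [12]
enqueue(7): [12, 7]

Answer: 12 7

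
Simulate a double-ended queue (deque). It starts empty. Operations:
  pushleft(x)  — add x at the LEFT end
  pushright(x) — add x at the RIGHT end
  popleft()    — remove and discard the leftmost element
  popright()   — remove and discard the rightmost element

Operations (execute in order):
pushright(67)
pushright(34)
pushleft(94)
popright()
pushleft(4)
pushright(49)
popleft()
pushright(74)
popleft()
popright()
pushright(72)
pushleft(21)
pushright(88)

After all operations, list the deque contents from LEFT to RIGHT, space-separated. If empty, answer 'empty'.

Answer: 21 67 49 72 88

Derivation:
pushright(67): [67]
pushright(34): [67, 34]
pushleft(94): [94, 67, 34]
popright(): [94, 67]
pushleft(4): [4, 94, 67]
pushright(49): [4, 94, 67, 49]
popleft(): [94, 67, 49]
pushright(74): [94, 67, 49, 74]
popleft(): [67, 49, 74]
popright(): [67, 49]
pushright(72): [67, 49, 72]
pushleft(21): [21, 67, 49, 72]
pushright(88): [21, 67, 49, 72, 88]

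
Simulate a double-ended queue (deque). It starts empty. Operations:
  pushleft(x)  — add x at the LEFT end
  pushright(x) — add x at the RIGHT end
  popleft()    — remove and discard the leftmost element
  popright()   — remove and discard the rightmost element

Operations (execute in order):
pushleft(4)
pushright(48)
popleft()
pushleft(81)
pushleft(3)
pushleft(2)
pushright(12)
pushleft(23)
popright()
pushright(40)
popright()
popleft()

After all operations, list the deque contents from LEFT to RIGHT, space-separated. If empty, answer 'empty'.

pushleft(4): [4]
pushright(48): [4, 48]
popleft(): [48]
pushleft(81): [81, 48]
pushleft(3): [3, 81, 48]
pushleft(2): [2, 3, 81, 48]
pushright(12): [2, 3, 81, 48, 12]
pushleft(23): [23, 2, 3, 81, 48, 12]
popright(): [23, 2, 3, 81, 48]
pushright(40): [23, 2, 3, 81, 48, 40]
popright(): [23, 2, 3, 81, 48]
popleft(): [2, 3, 81, 48]

Answer: 2 3 81 48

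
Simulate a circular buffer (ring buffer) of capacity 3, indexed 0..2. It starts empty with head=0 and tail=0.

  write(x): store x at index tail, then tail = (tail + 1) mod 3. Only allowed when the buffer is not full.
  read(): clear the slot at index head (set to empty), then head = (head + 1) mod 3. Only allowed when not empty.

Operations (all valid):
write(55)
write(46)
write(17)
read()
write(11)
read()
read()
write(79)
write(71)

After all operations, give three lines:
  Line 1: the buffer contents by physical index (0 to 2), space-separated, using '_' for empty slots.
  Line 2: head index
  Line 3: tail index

Answer: 11 79 71
0
0

Derivation:
write(55): buf=[55 _ _], head=0, tail=1, size=1
write(46): buf=[55 46 _], head=0, tail=2, size=2
write(17): buf=[55 46 17], head=0, tail=0, size=3
read(): buf=[_ 46 17], head=1, tail=0, size=2
write(11): buf=[11 46 17], head=1, tail=1, size=3
read(): buf=[11 _ 17], head=2, tail=1, size=2
read(): buf=[11 _ _], head=0, tail=1, size=1
write(79): buf=[11 79 _], head=0, tail=2, size=2
write(71): buf=[11 79 71], head=0, tail=0, size=3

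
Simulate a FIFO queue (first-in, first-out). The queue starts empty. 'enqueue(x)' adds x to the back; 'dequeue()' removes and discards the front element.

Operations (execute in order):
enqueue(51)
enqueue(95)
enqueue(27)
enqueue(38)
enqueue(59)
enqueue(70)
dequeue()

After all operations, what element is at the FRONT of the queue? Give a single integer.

Answer: 95

Derivation:
enqueue(51): queue = [51]
enqueue(95): queue = [51, 95]
enqueue(27): queue = [51, 95, 27]
enqueue(38): queue = [51, 95, 27, 38]
enqueue(59): queue = [51, 95, 27, 38, 59]
enqueue(70): queue = [51, 95, 27, 38, 59, 70]
dequeue(): queue = [95, 27, 38, 59, 70]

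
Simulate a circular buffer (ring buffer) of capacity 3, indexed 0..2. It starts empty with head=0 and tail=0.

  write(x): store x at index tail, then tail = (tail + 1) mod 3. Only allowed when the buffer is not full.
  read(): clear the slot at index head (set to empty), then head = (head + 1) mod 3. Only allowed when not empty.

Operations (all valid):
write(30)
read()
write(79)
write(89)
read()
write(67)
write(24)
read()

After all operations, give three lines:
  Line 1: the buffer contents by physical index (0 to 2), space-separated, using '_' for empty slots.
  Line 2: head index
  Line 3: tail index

Answer: 67 24 _
0
2

Derivation:
write(30): buf=[30 _ _], head=0, tail=1, size=1
read(): buf=[_ _ _], head=1, tail=1, size=0
write(79): buf=[_ 79 _], head=1, tail=2, size=1
write(89): buf=[_ 79 89], head=1, tail=0, size=2
read(): buf=[_ _ 89], head=2, tail=0, size=1
write(67): buf=[67 _ 89], head=2, tail=1, size=2
write(24): buf=[67 24 89], head=2, tail=2, size=3
read(): buf=[67 24 _], head=0, tail=2, size=2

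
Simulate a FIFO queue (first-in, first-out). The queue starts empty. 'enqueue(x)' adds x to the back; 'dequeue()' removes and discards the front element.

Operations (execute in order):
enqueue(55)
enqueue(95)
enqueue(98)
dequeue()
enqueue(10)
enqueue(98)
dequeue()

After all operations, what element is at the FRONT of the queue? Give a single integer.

Answer: 98

Derivation:
enqueue(55): queue = [55]
enqueue(95): queue = [55, 95]
enqueue(98): queue = [55, 95, 98]
dequeue(): queue = [95, 98]
enqueue(10): queue = [95, 98, 10]
enqueue(98): queue = [95, 98, 10, 98]
dequeue(): queue = [98, 10, 98]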